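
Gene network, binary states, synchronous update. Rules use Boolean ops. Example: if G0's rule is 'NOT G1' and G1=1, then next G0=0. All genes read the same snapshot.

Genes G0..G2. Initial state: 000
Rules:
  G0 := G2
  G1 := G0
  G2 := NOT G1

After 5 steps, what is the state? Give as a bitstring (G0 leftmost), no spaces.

Step 1: G0=G2=0 G1=G0=0 G2=NOT G1=NOT 0=1 -> 001
Step 2: G0=G2=1 G1=G0=0 G2=NOT G1=NOT 0=1 -> 101
Step 3: G0=G2=1 G1=G0=1 G2=NOT G1=NOT 0=1 -> 111
Step 4: G0=G2=1 G1=G0=1 G2=NOT G1=NOT 1=0 -> 110
Step 5: G0=G2=0 G1=G0=1 G2=NOT G1=NOT 1=0 -> 010

010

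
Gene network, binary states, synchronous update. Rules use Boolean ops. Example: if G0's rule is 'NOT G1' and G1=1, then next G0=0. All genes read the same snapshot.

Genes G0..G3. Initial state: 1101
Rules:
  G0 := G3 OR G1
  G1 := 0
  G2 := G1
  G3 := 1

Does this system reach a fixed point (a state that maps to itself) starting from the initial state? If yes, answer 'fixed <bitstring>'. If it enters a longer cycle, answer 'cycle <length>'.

Answer: fixed 1001

Derivation:
Step 0: 1101
Step 1: G0=G3|G1=1|1=1 G1=0(const) G2=G1=1 G3=1(const) -> 1011
Step 2: G0=G3|G1=1|0=1 G1=0(const) G2=G1=0 G3=1(const) -> 1001
Step 3: G0=G3|G1=1|0=1 G1=0(const) G2=G1=0 G3=1(const) -> 1001
Fixed point reached at step 2: 1001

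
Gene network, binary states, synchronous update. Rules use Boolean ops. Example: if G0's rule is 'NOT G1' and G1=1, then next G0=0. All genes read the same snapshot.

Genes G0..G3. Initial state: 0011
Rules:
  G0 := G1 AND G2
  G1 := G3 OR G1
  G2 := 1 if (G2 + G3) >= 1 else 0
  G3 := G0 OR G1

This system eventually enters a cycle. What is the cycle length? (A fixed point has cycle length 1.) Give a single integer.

Step 0: 0011
Step 1: G0=G1&G2=0&1=0 G1=G3|G1=1|0=1 G2=(1+1>=1)=1 G3=G0|G1=0|0=0 -> 0110
Step 2: G0=G1&G2=1&1=1 G1=G3|G1=0|1=1 G2=(1+0>=1)=1 G3=G0|G1=0|1=1 -> 1111
Step 3: G0=G1&G2=1&1=1 G1=G3|G1=1|1=1 G2=(1+1>=1)=1 G3=G0|G1=1|1=1 -> 1111
State from step 3 equals state from step 2 -> cycle length 1

Answer: 1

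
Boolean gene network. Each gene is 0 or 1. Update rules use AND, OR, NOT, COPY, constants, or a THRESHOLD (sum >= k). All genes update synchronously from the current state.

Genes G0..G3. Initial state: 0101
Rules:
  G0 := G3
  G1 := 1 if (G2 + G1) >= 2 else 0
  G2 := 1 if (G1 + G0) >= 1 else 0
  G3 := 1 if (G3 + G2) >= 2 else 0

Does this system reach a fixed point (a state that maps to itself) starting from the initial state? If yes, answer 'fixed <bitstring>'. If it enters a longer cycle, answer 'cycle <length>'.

Answer: fixed 0000

Derivation:
Step 0: 0101
Step 1: G0=G3=1 G1=(0+1>=2)=0 G2=(1+0>=1)=1 G3=(1+0>=2)=0 -> 1010
Step 2: G0=G3=0 G1=(1+0>=2)=0 G2=(0+1>=1)=1 G3=(0+1>=2)=0 -> 0010
Step 3: G0=G3=0 G1=(1+0>=2)=0 G2=(0+0>=1)=0 G3=(0+1>=2)=0 -> 0000
Step 4: G0=G3=0 G1=(0+0>=2)=0 G2=(0+0>=1)=0 G3=(0+0>=2)=0 -> 0000
Fixed point reached at step 3: 0000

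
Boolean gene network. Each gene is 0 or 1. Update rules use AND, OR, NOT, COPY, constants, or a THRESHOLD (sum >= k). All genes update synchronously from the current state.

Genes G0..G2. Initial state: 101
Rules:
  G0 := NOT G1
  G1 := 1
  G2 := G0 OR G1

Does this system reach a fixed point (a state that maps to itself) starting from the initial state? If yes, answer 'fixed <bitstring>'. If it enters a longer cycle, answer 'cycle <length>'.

Answer: fixed 011

Derivation:
Step 0: 101
Step 1: G0=NOT G1=NOT 0=1 G1=1(const) G2=G0|G1=1|0=1 -> 111
Step 2: G0=NOT G1=NOT 1=0 G1=1(const) G2=G0|G1=1|1=1 -> 011
Step 3: G0=NOT G1=NOT 1=0 G1=1(const) G2=G0|G1=0|1=1 -> 011
Fixed point reached at step 2: 011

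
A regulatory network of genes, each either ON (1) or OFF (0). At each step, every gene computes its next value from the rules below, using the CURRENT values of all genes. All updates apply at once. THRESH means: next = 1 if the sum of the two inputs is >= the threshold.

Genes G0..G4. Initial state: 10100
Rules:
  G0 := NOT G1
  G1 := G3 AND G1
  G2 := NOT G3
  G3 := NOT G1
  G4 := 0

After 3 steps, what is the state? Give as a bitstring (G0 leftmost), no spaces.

Step 1: G0=NOT G1=NOT 0=1 G1=G3&G1=0&0=0 G2=NOT G3=NOT 0=1 G3=NOT G1=NOT 0=1 G4=0(const) -> 10110
Step 2: G0=NOT G1=NOT 0=1 G1=G3&G1=1&0=0 G2=NOT G3=NOT 1=0 G3=NOT G1=NOT 0=1 G4=0(const) -> 10010
Step 3: G0=NOT G1=NOT 0=1 G1=G3&G1=1&0=0 G2=NOT G3=NOT 1=0 G3=NOT G1=NOT 0=1 G4=0(const) -> 10010

10010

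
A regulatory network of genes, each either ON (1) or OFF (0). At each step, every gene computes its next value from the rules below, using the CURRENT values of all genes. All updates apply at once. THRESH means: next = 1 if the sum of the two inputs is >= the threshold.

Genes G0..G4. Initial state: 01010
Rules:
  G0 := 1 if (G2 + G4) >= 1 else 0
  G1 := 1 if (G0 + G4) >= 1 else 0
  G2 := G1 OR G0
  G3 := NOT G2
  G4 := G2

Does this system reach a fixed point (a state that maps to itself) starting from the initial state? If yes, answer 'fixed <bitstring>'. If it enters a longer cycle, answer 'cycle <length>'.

Step 0: 01010
Step 1: G0=(0+0>=1)=0 G1=(0+0>=1)=0 G2=G1|G0=1|0=1 G3=NOT G2=NOT 0=1 G4=G2=0 -> 00110
Step 2: G0=(1+0>=1)=1 G1=(0+0>=1)=0 G2=G1|G0=0|0=0 G3=NOT G2=NOT 1=0 G4=G2=1 -> 10001
Step 3: G0=(0+1>=1)=1 G1=(1+1>=1)=1 G2=G1|G0=0|1=1 G3=NOT G2=NOT 0=1 G4=G2=0 -> 11110
Step 4: G0=(1+0>=1)=1 G1=(1+0>=1)=1 G2=G1|G0=1|1=1 G3=NOT G2=NOT 1=0 G4=G2=1 -> 11101
Step 5: G0=(1+1>=1)=1 G1=(1+1>=1)=1 G2=G1|G0=1|1=1 G3=NOT G2=NOT 1=0 G4=G2=1 -> 11101
Fixed point reached at step 4: 11101

Answer: fixed 11101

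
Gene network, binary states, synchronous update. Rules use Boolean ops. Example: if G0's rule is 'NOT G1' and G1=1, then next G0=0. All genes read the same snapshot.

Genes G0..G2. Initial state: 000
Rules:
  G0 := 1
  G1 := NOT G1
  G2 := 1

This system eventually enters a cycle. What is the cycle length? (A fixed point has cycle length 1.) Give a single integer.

Answer: 2

Derivation:
Step 0: 000
Step 1: G0=1(const) G1=NOT G1=NOT 0=1 G2=1(const) -> 111
Step 2: G0=1(const) G1=NOT G1=NOT 1=0 G2=1(const) -> 101
Step 3: G0=1(const) G1=NOT G1=NOT 0=1 G2=1(const) -> 111
State from step 3 equals state from step 1 -> cycle length 2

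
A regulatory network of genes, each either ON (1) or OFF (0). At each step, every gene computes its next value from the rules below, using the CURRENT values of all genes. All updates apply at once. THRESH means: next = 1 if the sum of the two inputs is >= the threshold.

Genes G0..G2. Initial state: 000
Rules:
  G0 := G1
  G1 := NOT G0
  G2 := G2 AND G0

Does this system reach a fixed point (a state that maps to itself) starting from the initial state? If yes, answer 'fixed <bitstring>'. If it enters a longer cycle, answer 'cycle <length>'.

Answer: cycle 4

Derivation:
Step 0: 000
Step 1: G0=G1=0 G1=NOT G0=NOT 0=1 G2=G2&G0=0&0=0 -> 010
Step 2: G0=G1=1 G1=NOT G0=NOT 0=1 G2=G2&G0=0&0=0 -> 110
Step 3: G0=G1=1 G1=NOT G0=NOT 1=0 G2=G2&G0=0&1=0 -> 100
Step 4: G0=G1=0 G1=NOT G0=NOT 1=0 G2=G2&G0=0&1=0 -> 000
Cycle of length 4 starting at step 0 -> no fixed point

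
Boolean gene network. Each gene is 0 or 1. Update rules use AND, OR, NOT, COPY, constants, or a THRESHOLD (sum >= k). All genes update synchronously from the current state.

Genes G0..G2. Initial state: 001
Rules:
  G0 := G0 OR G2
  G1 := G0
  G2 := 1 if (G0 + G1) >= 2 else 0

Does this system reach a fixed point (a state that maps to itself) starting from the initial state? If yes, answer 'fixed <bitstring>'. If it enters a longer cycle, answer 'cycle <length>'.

Answer: fixed 111

Derivation:
Step 0: 001
Step 1: G0=G0|G2=0|1=1 G1=G0=0 G2=(0+0>=2)=0 -> 100
Step 2: G0=G0|G2=1|0=1 G1=G0=1 G2=(1+0>=2)=0 -> 110
Step 3: G0=G0|G2=1|0=1 G1=G0=1 G2=(1+1>=2)=1 -> 111
Step 4: G0=G0|G2=1|1=1 G1=G0=1 G2=(1+1>=2)=1 -> 111
Fixed point reached at step 3: 111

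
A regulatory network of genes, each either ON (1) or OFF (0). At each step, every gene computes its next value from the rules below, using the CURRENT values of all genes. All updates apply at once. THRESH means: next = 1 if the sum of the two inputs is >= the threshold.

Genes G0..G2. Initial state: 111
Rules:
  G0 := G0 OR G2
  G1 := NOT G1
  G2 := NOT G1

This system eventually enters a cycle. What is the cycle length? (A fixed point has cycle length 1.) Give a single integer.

Answer: 2

Derivation:
Step 0: 111
Step 1: G0=G0|G2=1|1=1 G1=NOT G1=NOT 1=0 G2=NOT G1=NOT 1=0 -> 100
Step 2: G0=G0|G2=1|0=1 G1=NOT G1=NOT 0=1 G2=NOT G1=NOT 0=1 -> 111
State from step 2 equals state from step 0 -> cycle length 2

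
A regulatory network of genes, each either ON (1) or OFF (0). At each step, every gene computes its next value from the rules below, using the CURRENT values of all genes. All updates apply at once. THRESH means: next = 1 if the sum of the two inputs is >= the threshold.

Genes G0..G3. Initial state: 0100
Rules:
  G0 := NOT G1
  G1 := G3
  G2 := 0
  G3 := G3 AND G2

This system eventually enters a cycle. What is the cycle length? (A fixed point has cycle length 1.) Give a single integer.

Step 0: 0100
Step 1: G0=NOT G1=NOT 1=0 G1=G3=0 G2=0(const) G3=G3&G2=0&0=0 -> 0000
Step 2: G0=NOT G1=NOT 0=1 G1=G3=0 G2=0(const) G3=G3&G2=0&0=0 -> 1000
Step 3: G0=NOT G1=NOT 0=1 G1=G3=0 G2=0(const) G3=G3&G2=0&0=0 -> 1000
State from step 3 equals state from step 2 -> cycle length 1

Answer: 1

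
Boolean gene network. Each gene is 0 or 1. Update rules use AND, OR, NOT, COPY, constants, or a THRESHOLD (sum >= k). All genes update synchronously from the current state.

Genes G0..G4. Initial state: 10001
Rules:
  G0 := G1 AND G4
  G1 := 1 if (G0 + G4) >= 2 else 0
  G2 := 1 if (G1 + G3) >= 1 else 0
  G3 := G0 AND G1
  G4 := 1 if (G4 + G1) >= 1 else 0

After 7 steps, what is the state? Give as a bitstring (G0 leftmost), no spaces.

Step 1: G0=G1&G4=0&1=0 G1=(1+1>=2)=1 G2=(0+0>=1)=0 G3=G0&G1=1&0=0 G4=(1+0>=1)=1 -> 01001
Step 2: G0=G1&G4=1&1=1 G1=(0+1>=2)=0 G2=(1+0>=1)=1 G3=G0&G1=0&1=0 G4=(1+1>=1)=1 -> 10101
Step 3: G0=G1&G4=0&1=0 G1=(1+1>=2)=1 G2=(0+0>=1)=0 G3=G0&G1=1&0=0 G4=(1+0>=1)=1 -> 01001
Step 4: G0=G1&G4=1&1=1 G1=(0+1>=2)=0 G2=(1+0>=1)=1 G3=G0&G1=0&1=0 G4=(1+1>=1)=1 -> 10101
Step 5: G0=G1&G4=0&1=0 G1=(1+1>=2)=1 G2=(0+0>=1)=0 G3=G0&G1=1&0=0 G4=(1+0>=1)=1 -> 01001
Step 6: G0=G1&G4=1&1=1 G1=(0+1>=2)=0 G2=(1+0>=1)=1 G3=G0&G1=0&1=0 G4=(1+1>=1)=1 -> 10101
Step 7: G0=G1&G4=0&1=0 G1=(1+1>=2)=1 G2=(0+0>=1)=0 G3=G0&G1=1&0=0 G4=(1+0>=1)=1 -> 01001

01001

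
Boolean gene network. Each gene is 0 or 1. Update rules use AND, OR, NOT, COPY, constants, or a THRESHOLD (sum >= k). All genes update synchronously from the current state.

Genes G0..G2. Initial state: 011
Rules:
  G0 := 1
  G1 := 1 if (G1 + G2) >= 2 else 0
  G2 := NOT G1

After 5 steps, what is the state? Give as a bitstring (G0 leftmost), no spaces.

Step 1: G0=1(const) G1=(1+1>=2)=1 G2=NOT G1=NOT 1=0 -> 110
Step 2: G0=1(const) G1=(1+0>=2)=0 G2=NOT G1=NOT 1=0 -> 100
Step 3: G0=1(const) G1=(0+0>=2)=0 G2=NOT G1=NOT 0=1 -> 101
Step 4: G0=1(const) G1=(0+1>=2)=0 G2=NOT G1=NOT 0=1 -> 101
Step 5: G0=1(const) G1=(0+1>=2)=0 G2=NOT G1=NOT 0=1 -> 101

101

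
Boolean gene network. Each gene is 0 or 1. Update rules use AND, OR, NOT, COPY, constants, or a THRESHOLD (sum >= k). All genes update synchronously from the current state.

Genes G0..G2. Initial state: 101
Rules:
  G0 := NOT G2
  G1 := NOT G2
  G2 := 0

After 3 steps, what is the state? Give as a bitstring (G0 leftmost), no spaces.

Step 1: G0=NOT G2=NOT 1=0 G1=NOT G2=NOT 1=0 G2=0(const) -> 000
Step 2: G0=NOT G2=NOT 0=1 G1=NOT G2=NOT 0=1 G2=0(const) -> 110
Step 3: G0=NOT G2=NOT 0=1 G1=NOT G2=NOT 0=1 G2=0(const) -> 110

110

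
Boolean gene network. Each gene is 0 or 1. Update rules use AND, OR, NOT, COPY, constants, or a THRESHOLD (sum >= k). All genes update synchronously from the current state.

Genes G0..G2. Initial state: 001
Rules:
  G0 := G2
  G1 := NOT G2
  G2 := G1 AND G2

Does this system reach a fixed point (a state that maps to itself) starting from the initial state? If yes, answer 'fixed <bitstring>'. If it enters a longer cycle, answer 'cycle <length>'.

Step 0: 001
Step 1: G0=G2=1 G1=NOT G2=NOT 1=0 G2=G1&G2=0&1=0 -> 100
Step 2: G0=G2=0 G1=NOT G2=NOT 0=1 G2=G1&G2=0&0=0 -> 010
Step 3: G0=G2=0 G1=NOT G2=NOT 0=1 G2=G1&G2=1&0=0 -> 010
Fixed point reached at step 2: 010

Answer: fixed 010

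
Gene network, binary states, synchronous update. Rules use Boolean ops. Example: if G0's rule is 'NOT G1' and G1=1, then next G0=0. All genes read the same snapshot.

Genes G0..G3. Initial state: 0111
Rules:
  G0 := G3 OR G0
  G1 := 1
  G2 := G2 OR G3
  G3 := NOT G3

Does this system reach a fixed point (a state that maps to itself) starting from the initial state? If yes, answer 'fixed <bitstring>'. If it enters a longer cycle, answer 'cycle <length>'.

Step 0: 0111
Step 1: G0=G3|G0=1|0=1 G1=1(const) G2=G2|G3=1|1=1 G3=NOT G3=NOT 1=0 -> 1110
Step 2: G0=G3|G0=0|1=1 G1=1(const) G2=G2|G3=1|0=1 G3=NOT G3=NOT 0=1 -> 1111
Step 3: G0=G3|G0=1|1=1 G1=1(const) G2=G2|G3=1|1=1 G3=NOT G3=NOT 1=0 -> 1110
Cycle of length 2 starting at step 1 -> no fixed point

Answer: cycle 2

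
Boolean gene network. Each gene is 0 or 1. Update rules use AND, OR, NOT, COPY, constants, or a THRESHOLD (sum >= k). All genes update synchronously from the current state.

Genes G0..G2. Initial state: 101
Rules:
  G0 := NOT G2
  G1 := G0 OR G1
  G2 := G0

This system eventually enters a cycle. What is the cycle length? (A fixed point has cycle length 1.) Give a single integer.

Answer: 4

Derivation:
Step 0: 101
Step 1: G0=NOT G2=NOT 1=0 G1=G0|G1=1|0=1 G2=G0=1 -> 011
Step 2: G0=NOT G2=NOT 1=0 G1=G0|G1=0|1=1 G2=G0=0 -> 010
Step 3: G0=NOT G2=NOT 0=1 G1=G0|G1=0|1=1 G2=G0=0 -> 110
Step 4: G0=NOT G2=NOT 0=1 G1=G0|G1=1|1=1 G2=G0=1 -> 111
Step 5: G0=NOT G2=NOT 1=0 G1=G0|G1=1|1=1 G2=G0=1 -> 011
State from step 5 equals state from step 1 -> cycle length 4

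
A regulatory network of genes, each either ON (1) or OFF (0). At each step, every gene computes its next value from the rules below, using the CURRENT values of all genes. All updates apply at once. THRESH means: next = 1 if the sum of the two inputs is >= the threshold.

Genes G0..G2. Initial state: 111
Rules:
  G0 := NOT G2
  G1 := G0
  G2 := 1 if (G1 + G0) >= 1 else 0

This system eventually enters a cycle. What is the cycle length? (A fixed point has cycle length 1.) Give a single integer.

Answer: 5

Derivation:
Step 0: 111
Step 1: G0=NOT G2=NOT 1=0 G1=G0=1 G2=(1+1>=1)=1 -> 011
Step 2: G0=NOT G2=NOT 1=0 G1=G0=0 G2=(1+0>=1)=1 -> 001
Step 3: G0=NOT G2=NOT 1=0 G1=G0=0 G2=(0+0>=1)=0 -> 000
Step 4: G0=NOT G2=NOT 0=1 G1=G0=0 G2=(0+0>=1)=0 -> 100
Step 5: G0=NOT G2=NOT 0=1 G1=G0=1 G2=(0+1>=1)=1 -> 111
State from step 5 equals state from step 0 -> cycle length 5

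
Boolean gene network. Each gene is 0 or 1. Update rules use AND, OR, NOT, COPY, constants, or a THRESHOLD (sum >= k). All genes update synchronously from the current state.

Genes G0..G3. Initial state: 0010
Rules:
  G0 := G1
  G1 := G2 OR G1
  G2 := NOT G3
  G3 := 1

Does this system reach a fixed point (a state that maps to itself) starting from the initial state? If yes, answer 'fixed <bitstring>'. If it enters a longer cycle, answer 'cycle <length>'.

Answer: fixed 1101

Derivation:
Step 0: 0010
Step 1: G0=G1=0 G1=G2|G1=1|0=1 G2=NOT G3=NOT 0=1 G3=1(const) -> 0111
Step 2: G0=G1=1 G1=G2|G1=1|1=1 G2=NOT G3=NOT 1=0 G3=1(const) -> 1101
Step 3: G0=G1=1 G1=G2|G1=0|1=1 G2=NOT G3=NOT 1=0 G3=1(const) -> 1101
Fixed point reached at step 2: 1101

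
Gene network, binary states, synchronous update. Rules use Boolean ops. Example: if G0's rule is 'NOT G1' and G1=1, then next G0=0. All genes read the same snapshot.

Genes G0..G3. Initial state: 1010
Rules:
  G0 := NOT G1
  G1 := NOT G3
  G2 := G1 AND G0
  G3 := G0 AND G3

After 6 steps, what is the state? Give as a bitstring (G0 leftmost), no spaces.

Step 1: G0=NOT G1=NOT 0=1 G1=NOT G3=NOT 0=1 G2=G1&G0=0&1=0 G3=G0&G3=1&0=0 -> 1100
Step 2: G0=NOT G1=NOT 1=0 G1=NOT G3=NOT 0=1 G2=G1&G0=1&1=1 G3=G0&G3=1&0=0 -> 0110
Step 3: G0=NOT G1=NOT 1=0 G1=NOT G3=NOT 0=1 G2=G1&G0=1&0=0 G3=G0&G3=0&0=0 -> 0100
Step 4: G0=NOT G1=NOT 1=0 G1=NOT G3=NOT 0=1 G2=G1&G0=1&0=0 G3=G0&G3=0&0=0 -> 0100
Step 5: G0=NOT G1=NOT 1=0 G1=NOT G3=NOT 0=1 G2=G1&G0=1&0=0 G3=G0&G3=0&0=0 -> 0100
Step 6: G0=NOT G1=NOT 1=0 G1=NOT G3=NOT 0=1 G2=G1&G0=1&0=0 G3=G0&G3=0&0=0 -> 0100

0100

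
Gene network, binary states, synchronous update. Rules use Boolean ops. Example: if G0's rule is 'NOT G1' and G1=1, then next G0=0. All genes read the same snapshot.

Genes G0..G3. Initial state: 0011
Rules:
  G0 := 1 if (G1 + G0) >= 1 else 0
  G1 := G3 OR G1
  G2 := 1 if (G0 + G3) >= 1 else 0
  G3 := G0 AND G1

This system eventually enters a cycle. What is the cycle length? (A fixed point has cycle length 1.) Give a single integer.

Answer: 1

Derivation:
Step 0: 0011
Step 1: G0=(0+0>=1)=0 G1=G3|G1=1|0=1 G2=(0+1>=1)=1 G3=G0&G1=0&0=0 -> 0110
Step 2: G0=(1+0>=1)=1 G1=G3|G1=0|1=1 G2=(0+0>=1)=0 G3=G0&G1=0&1=0 -> 1100
Step 3: G0=(1+1>=1)=1 G1=G3|G1=0|1=1 G2=(1+0>=1)=1 G3=G0&G1=1&1=1 -> 1111
Step 4: G0=(1+1>=1)=1 G1=G3|G1=1|1=1 G2=(1+1>=1)=1 G3=G0&G1=1&1=1 -> 1111
State from step 4 equals state from step 3 -> cycle length 1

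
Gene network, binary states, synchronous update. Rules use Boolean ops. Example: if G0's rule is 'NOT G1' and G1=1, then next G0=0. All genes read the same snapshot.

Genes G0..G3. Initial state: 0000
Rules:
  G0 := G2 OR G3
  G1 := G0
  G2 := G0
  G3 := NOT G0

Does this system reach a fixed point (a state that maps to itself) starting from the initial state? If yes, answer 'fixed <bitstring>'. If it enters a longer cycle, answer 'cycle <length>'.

Answer: fixed 1110

Derivation:
Step 0: 0000
Step 1: G0=G2|G3=0|0=0 G1=G0=0 G2=G0=0 G3=NOT G0=NOT 0=1 -> 0001
Step 2: G0=G2|G3=0|1=1 G1=G0=0 G2=G0=0 G3=NOT G0=NOT 0=1 -> 1001
Step 3: G0=G2|G3=0|1=1 G1=G0=1 G2=G0=1 G3=NOT G0=NOT 1=0 -> 1110
Step 4: G0=G2|G3=1|0=1 G1=G0=1 G2=G0=1 G3=NOT G0=NOT 1=0 -> 1110
Fixed point reached at step 3: 1110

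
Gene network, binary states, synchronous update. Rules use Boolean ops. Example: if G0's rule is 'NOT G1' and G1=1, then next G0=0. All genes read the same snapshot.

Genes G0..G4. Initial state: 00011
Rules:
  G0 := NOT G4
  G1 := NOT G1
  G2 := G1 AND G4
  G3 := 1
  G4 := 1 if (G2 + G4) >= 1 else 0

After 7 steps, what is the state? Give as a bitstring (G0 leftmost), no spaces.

Step 1: G0=NOT G4=NOT 1=0 G1=NOT G1=NOT 0=1 G2=G1&G4=0&1=0 G3=1(const) G4=(0+1>=1)=1 -> 01011
Step 2: G0=NOT G4=NOT 1=0 G1=NOT G1=NOT 1=0 G2=G1&G4=1&1=1 G3=1(const) G4=(0+1>=1)=1 -> 00111
Step 3: G0=NOT G4=NOT 1=0 G1=NOT G1=NOT 0=1 G2=G1&G4=0&1=0 G3=1(const) G4=(1+1>=1)=1 -> 01011
Step 4: G0=NOT G4=NOT 1=0 G1=NOT G1=NOT 1=0 G2=G1&G4=1&1=1 G3=1(const) G4=(0+1>=1)=1 -> 00111
Step 5: G0=NOT G4=NOT 1=0 G1=NOT G1=NOT 0=1 G2=G1&G4=0&1=0 G3=1(const) G4=(1+1>=1)=1 -> 01011
Step 6: G0=NOT G4=NOT 1=0 G1=NOT G1=NOT 1=0 G2=G1&G4=1&1=1 G3=1(const) G4=(0+1>=1)=1 -> 00111
Step 7: G0=NOT G4=NOT 1=0 G1=NOT G1=NOT 0=1 G2=G1&G4=0&1=0 G3=1(const) G4=(1+1>=1)=1 -> 01011

01011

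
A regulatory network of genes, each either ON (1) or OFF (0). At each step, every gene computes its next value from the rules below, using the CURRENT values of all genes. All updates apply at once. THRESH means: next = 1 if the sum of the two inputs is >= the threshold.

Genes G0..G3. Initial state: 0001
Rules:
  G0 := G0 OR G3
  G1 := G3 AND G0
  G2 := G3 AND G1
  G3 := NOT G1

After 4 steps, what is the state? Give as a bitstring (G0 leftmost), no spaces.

Step 1: G0=G0|G3=0|1=1 G1=G3&G0=1&0=0 G2=G3&G1=1&0=0 G3=NOT G1=NOT 0=1 -> 1001
Step 2: G0=G0|G3=1|1=1 G1=G3&G0=1&1=1 G2=G3&G1=1&0=0 G3=NOT G1=NOT 0=1 -> 1101
Step 3: G0=G0|G3=1|1=1 G1=G3&G0=1&1=1 G2=G3&G1=1&1=1 G3=NOT G1=NOT 1=0 -> 1110
Step 4: G0=G0|G3=1|0=1 G1=G3&G0=0&1=0 G2=G3&G1=0&1=0 G3=NOT G1=NOT 1=0 -> 1000

1000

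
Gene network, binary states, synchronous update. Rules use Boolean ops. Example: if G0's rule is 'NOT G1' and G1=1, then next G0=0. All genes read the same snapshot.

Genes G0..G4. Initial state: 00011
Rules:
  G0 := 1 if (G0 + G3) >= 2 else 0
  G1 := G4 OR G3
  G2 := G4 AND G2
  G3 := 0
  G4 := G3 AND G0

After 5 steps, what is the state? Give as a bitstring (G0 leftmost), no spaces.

Step 1: G0=(0+1>=2)=0 G1=G4|G3=1|1=1 G2=G4&G2=1&0=0 G3=0(const) G4=G3&G0=1&0=0 -> 01000
Step 2: G0=(0+0>=2)=0 G1=G4|G3=0|0=0 G2=G4&G2=0&0=0 G3=0(const) G4=G3&G0=0&0=0 -> 00000
Step 3: G0=(0+0>=2)=0 G1=G4|G3=0|0=0 G2=G4&G2=0&0=0 G3=0(const) G4=G3&G0=0&0=0 -> 00000
Step 4: G0=(0+0>=2)=0 G1=G4|G3=0|0=0 G2=G4&G2=0&0=0 G3=0(const) G4=G3&G0=0&0=0 -> 00000
Step 5: G0=(0+0>=2)=0 G1=G4|G3=0|0=0 G2=G4&G2=0&0=0 G3=0(const) G4=G3&G0=0&0=0 -> 00000

00000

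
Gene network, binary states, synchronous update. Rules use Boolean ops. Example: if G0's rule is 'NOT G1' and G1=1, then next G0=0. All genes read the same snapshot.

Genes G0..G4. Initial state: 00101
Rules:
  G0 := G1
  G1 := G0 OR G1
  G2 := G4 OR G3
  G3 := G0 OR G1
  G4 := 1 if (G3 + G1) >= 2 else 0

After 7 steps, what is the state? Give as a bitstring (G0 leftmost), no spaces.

Step 1: G0=G1=0 G1=G0|G1=0|0=0 G2=G4|G3=1|0=1 G3=G0|G1=0|0=0 G4=(0+0>=2)=0 -> 00100
Step 2: G0=G1=0 G1=G0|G1=0|0=0 G2=G4|G3=0|0=0 G3=G0|G1=0|0=0 G4=(0+0>=2)=0 -> 00000
Step 3: G0=G1=0 G1=G0|G1=0|0=0 G2=G4|G3=0|0=0 G3=G0|G1=0|0=0 G4=(0+0>=2)=0 -> 00000
Step 4: G0=G1=0 G1=G0|G1=0|0=0 G2=G4|G3=0|0=0 G3=G0|G1=0|0=0 G4=(0+0>=2)=0 -> 00000
Step 5: G0=G1=0 G1=G0|G1=0|0=0 G2=G4|G3=0|0=0 G3=G0|G1=0|0=0 G4=(0+0>=2)=0 -> 00000
Step 6: G0=G1=0 G1=G0|G1=0|0=0 G2=G4|G3=0|0=0 G3=G0|G1=0|0=0 G4=(0+0>=2)=0 -> 00000
Step 7: G0=G1=0 G1=G0|G1=0|0=0 G2=G4|G3=0|0=0 G3=G0|G1=0|0=0 G4=(0+0>=2)=0 -> 00000

00000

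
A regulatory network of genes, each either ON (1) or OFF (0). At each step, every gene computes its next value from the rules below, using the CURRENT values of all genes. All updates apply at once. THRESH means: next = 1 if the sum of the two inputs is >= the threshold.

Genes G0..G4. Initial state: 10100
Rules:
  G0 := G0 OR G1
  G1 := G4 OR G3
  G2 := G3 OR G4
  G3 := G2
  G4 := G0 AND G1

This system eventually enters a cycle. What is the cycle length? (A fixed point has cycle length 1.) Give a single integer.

Answer: 2

Derivation:
Step 0: 10100
Step 1: G0=G0|G1=1|0=1 G1=G4|G3=0|0=0 G2=G3|G4=0|0=0 G3=G2=1 G4=G0&G1=1&0=0 -> 10010
Step 2: G0=G0|G1=1|0=1 G1=G4|G3=0|1=1 G2=G3|G4=1|0=1 G3=G2=0 G4=G0&G1=1&0=0 -> 11100
Step 3: G0=G0|G1=1|1=1 G1=G4|G3=0|0=0 G2=G3|G4=0|0=0 G3=G2=1 G4=G0&G1=1&1=1 -> 10011
Step 4: G0=G0|G1=1|0=1 G1=G4|G3=1|1=1 G2=G3|G4=1|1=1 G3=G2=0 G4=G0&G1=1&0=0 -> 11100
State from step 4 equals state from step 2 -> cycle length 2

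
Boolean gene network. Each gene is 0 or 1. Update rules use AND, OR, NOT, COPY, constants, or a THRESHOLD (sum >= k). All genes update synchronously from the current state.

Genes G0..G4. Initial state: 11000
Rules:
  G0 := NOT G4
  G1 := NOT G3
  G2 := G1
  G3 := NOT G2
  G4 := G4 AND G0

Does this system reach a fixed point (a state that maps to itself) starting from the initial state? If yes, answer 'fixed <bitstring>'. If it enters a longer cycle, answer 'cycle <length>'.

Step 0: 11000
Step 1: G0=NOT G4=NOT 0=1 G1=NOT G3=NOT 0=1 G2=G1=1 G3=NOT G2=NOT 0=1 G4=G4&G0=0&1=0 -> 11110
Step 2: G0=NOT G4=NOT 0=1 G1=NOT G3=NOT 1=0 G2=G1=1 G3=NOT G2=NOT 1=0 G4=G4&G0=0&1=0 -> 10100
Step 3: G0=NOT G4=NOT 0=1 G1=NOT G3=NOT 0=1 G2=G1=0 G3=NOT G2=NOT 1=0 G4=G4&G0=0&1=0 -> 11000
Cycle of length 3 starting at step 0 -> no fixed point

Answer: cycle 3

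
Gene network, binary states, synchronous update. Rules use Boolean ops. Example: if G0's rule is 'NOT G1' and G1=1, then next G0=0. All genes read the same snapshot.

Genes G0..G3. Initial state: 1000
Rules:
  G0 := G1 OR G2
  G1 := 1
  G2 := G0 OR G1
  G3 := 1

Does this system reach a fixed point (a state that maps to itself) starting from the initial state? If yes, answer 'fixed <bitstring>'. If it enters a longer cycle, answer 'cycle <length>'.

Step 0: 1000
Step 1: G0=G1|G2=0|0=0 G1=1(const) G2=G0|G1=1|0=1 G3=1(const) -> 0111
Step 2: G0=G1|G2=1|1=1 G1=1(const) G2=G0|G1=0|1=1 G3=1(const) -> 1111
Step 3: G0=G1|G2=1|1=1 G1=1(const) G2=G0|G1=1|1=1 G3=1(const) -> 1111
Fixed point reached at step 2: 1111

Answer: fixed 1111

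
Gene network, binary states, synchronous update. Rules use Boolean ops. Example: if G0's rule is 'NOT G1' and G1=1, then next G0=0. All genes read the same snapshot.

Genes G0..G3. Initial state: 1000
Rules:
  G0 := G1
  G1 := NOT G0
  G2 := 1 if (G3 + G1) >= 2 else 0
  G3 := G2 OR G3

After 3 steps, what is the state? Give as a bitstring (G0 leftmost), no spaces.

Step 1: G0=G1=0 G1=NOT G0=NOT 1=0 G2=(0+0>=2)=0 G3=G2|G3=0|0=0 -> 0000
Step 2: G0=G1=0 G1=NOT G0=NOT 0=1 G2=(0+0>=2)=0 G3=G2|G3=0|0=0 -> 0100
Step 3: G0=G1=1 G1=NOT G0=NOT 0=1 G2=(0+1>=2)=0 G3=G2|G3=0|0=0 -> 1100

1100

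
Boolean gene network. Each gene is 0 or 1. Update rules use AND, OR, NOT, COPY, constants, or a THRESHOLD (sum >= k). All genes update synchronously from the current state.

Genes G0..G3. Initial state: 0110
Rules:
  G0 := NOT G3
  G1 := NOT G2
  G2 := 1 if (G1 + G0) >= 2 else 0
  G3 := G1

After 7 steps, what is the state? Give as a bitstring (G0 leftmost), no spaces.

Step 1: G0=NOT G3=NOT 0=1 G1=NOT G2=NOT 1=0 G2=(1+0>=2)=0 G3=G1=1 -> 1001
Step 2: G0=NOT G3=NOT 1=0 G1=NOT G2=NOT 0=1 G2=(0+1>=2)=0 G3=G1=0 -> 0100
Step 3: G0=NOT G3=NOT 0=1 G1=NOT G2=NOT 0=1 G2=(1+0>=2)=0 G3=G1=1 -> 1101
Step 4: G0=NOT G3=NOT 1=0 G1=NOT G2=NOT 0=1 G2=(1+1>=2)=1 G3=G1=1 -> 0111
Step 5: G0=NOT G3=NOT 1=0 G1=NOT G2=NOT 1=0 G2=(1+0>=2)=0 G3=G1=1 -> 0001
Step 6: G0=NOT G3=NOT 1=0 G1=NOT G2=NOT 0=1 G2=(0+0>=2)=0 G3=G1=0 -> 0100
Step 7: G0=NOT G3=NOT 0=1 G1=NOT G2=NOT 0=1 G2=(1+0>=2)=0 G3=G1=1 -> 1101

1101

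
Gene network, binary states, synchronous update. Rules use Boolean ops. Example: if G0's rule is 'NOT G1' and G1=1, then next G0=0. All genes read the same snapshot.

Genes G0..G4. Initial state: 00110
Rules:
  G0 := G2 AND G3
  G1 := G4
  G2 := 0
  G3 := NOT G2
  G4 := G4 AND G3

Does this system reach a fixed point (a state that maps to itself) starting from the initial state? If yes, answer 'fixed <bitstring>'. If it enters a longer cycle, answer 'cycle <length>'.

Answer: fixed 00010

Derivation:
Step 0: 00110
Step 1: G0=G2&G3=1&1=1 G1=G4=0 G2=0(const) G3=NOT G2=NOT 1=0 G4=G4&G3=0&1=0 -> 10000
Step 2: G0=G2&G3=0&0=0 G1=G4=0 G2=0(const) G3=NOT G2=NOT 0=1 G4=G4&G3=0&0=0 -> 00010
Step 3: G0=G2&G3=0&1=0 G1=G4=0 G2=0(const) G3=NOT G2=NOT 0=1 G4=G4&G3=0&1=0 -> 00010
Fixed point reached at step 2: 00010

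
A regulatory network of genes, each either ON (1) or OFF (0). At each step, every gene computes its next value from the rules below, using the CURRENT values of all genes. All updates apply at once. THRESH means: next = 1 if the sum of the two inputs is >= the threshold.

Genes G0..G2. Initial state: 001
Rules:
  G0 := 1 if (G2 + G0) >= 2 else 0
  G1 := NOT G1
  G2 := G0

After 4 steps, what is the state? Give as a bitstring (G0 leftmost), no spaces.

Step 1: G0=(1+0>=2)=0 G1=NOT G1=NOT 0=1 G2=G0=0 -> 010
Step 2: G0=(0+0>=2)=0 G1=NOT G1=NOT 1=0 G2=G0=0 -> 000
Step 3: G0=(0+0>=2)=0 G1=NOT G1=NOT 0=1 G2=G0=0 -> 010
Step 4: G0=(0+0>=2)=0 G1=NOT G1=NOT 1=0 G2=G0=0 -> 000

000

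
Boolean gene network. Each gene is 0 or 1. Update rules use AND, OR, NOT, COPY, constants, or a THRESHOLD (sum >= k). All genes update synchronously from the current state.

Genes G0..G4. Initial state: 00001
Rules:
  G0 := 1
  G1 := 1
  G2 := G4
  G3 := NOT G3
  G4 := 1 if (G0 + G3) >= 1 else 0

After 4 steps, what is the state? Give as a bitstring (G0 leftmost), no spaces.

Step 1: G0=1(const) G1=1(const) G2=G4=1 G3=NOT G3=NOT 0=1 G4=(0+0>=1)=0 -> 11110
Step 2: G0=1(const) G1=1(const) G2=G4=0 G3=NOT G3=NOT 1=0 G4=(1+1>=1)=1 -> 11001
Step 3: G0=1(const) G1=1(const) G2=G4=1 G3=NOT G3=NOT 0=1 G4=(1+0>=1)=1 -> 11111
Step 4: G0=1(const) G1=1(const) G2=G4=1 G3=NOT G3=NOT 1=0 G4=(1+1>=1)=1 -> 11101

11101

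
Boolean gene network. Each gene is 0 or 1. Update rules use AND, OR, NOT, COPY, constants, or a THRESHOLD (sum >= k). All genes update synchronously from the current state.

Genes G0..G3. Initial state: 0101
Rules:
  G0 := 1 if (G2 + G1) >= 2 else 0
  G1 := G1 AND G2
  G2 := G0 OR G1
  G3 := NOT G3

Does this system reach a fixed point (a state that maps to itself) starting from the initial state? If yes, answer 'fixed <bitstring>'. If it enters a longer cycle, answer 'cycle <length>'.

Step 0: 0101
Step 1: G0=(0+1>=2)=0 G1=G1&G2=1&0=0 G2=G0|G1=0|1=1 G3=NOT G3=NOT 1=0 -> 0010
Step 2: G0=(1+0>=2)=0 G1=G1&G2=0&1=0 G2=G0|G1=0|0=0 G3=NOT G3=NOT 0=1 -> 0001
Step 3: G0=(0+0>=2)=0 G1=G1&G2=0&0=0 G2=G0|G1=0|0=0 G3=NOT G3=NOT 1=0 -> 0000
Step 4: G0=(0+0>=2)=0 G1=G1&G2=0&0=0 G2=G0|G1=0|0=0 G3=NOT G3=NOT 0=1 -> 0001
Cycle of length 2 starting at step 2 -> no fixed point

Answer: cycle 2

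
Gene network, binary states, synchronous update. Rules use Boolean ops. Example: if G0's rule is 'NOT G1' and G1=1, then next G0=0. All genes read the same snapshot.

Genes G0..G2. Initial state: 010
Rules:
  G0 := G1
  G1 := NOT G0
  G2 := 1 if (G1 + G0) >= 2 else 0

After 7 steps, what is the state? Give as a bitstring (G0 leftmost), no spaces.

Step 1: G0=G1=1 G1=NOT G0=NOT 0=1 G2=(1+0>=2)=0 -> 110
Step 2: G0=G1=1 G1=NOT G0=NOT 1=0 G2=(1+1>=2)=1 -> 101
Step 3: G0=G1=0 G1=NOT G0=NOT 1=0 G2=(0+1>=2)=0 -> 000
Step 4: G0=G1=0 G1=NOT G0=NOT 0=1 G2=(0+0>=2)=0 -> 010
Step 5: G0=G1=1 G1=NOT G0=NOT 0=1 G2=(1+0>=2)=0 -> 110
Step 6: G0=G1=1 G1=NOT G0=NOT 1=0 G2=(1+1>=2)=1 -> 101
Step 7: G0=G1=0 G1=NOT G0=NOT 1=0 G2=(0+1>=2)=0 -> 000

000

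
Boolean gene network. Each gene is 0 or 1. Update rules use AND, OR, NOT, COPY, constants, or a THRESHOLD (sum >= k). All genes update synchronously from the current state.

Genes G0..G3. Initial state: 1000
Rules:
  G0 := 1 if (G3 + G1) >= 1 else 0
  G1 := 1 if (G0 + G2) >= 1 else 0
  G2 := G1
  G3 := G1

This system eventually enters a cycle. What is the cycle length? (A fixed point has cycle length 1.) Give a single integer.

Step 0: 1000
Step 1: G0=(0+0>=1)=0 G1=(1+0>=1)=1 G2=G1=0 G3=G1=0 -> 0100
Step 2: G0=(0+1>=1)=1 G1=(0+0>=1)=0 G2=G1=1 G3=G1=1 -> 1011
Step 3: G0=(1+0>=1)=1 G1=(1+1>=1)=1 G2=G1=0 G3=G1=0 -> 1100
Step 4: G0=(0+1>=1)=1 G1=(1+0>=1)=1 G2=G1=1 G3=G1=1 -> 1111
Step 5: G0=(1+1>=1)=1 G1=(1+1>=1)=1 G2=G1=1 G3=G1=1 -> 1111
State from step 5 equals state from step 4 -> cycle length 1

Answer: 1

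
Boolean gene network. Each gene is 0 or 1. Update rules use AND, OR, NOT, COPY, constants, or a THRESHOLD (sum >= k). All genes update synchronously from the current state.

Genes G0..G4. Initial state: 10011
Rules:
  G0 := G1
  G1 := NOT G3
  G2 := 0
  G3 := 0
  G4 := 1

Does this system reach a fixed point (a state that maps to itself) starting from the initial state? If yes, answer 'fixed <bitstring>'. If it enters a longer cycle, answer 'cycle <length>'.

Step 0: 10011
Step 1: G0=G1=0 G1=NOT G3=NOT 1=0 G2=0(const) G3=0(const) G4=1(const) -> 00001
Step 2: G0=G1=0 G1=NOT G3=NOT 0=1 G2=0(const) G3=0(const) G4=1(const) -> 01001
Step 3: G0=G1=1 G1=NOT G3=NOT 0=1 G2=0(const) G3=0(const) G4=1(const) -> 11001
Step 4: G0=G1=1 G1=NOT G3=NOT 0=1 G2=0(const) G3=0(const) G4=1(const) -> 11001
Fixed point reached at step 3: 11001

Answer: fixed 11001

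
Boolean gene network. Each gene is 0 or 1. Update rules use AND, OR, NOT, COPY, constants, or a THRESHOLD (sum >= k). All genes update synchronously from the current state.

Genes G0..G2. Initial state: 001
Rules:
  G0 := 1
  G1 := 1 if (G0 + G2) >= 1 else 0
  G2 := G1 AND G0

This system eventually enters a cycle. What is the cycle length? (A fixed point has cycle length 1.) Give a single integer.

Step 0: 001
Step 1: G0=1(const) G1=(0+1>=1)=1 G2=G1&G0=0&0=0 -> 110
Step 2: G0=1(const) G1=(1+0>=1)=1 G2=G1&G0=1&1=1 -> 111
Step 3: G0=1(const) G1=(1+1>=1)=1 G2=G1&G0=1&1=1 -> 111
State from step 3 equals state from step 2 -> cycle length 1

Answer: 1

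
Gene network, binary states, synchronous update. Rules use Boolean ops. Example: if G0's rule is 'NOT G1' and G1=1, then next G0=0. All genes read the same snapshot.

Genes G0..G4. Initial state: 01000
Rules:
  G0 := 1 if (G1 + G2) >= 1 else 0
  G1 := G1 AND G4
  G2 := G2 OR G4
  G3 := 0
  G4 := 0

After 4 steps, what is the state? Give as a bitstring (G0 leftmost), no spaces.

Step 1: G0=(1+0>=1)=1 G1=G1&G4=1&0=0 G2=G2|G4=0|0=0 G3=0(const) G4=0(const) -> 10000
Step 2: G0=(0+0>=1)=0 G1=G1&G4=0&0=0 G2=G2|G4=0|0=0 G3=0(const) G4=0(const) -> 00000
Step 3: G0=(0+0>=1)=0 G1=G1&G4=0&0=0 G2=G2|G4=0|0=0 G3=0(const) G4=0(const) -> 00000
Step 4: G0=(0+0>=1)=0 G1=G1&G4=0&0=0 G2=G2|G4=0|0=0 G3=0(const) G4=0(const) -> 00000

00000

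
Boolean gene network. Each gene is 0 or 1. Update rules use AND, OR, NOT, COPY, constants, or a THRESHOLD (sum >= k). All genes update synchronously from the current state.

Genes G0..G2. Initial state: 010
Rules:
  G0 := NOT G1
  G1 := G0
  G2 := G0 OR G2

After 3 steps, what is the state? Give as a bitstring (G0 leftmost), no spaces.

Step 1: G0=NOT G1=NOT 1=0 G1=G0=0 G2=G0|G2=0|0=0 -> 000
Step 2: G0=NOT G1=NOT 0=1 G1=G0=0 G2=G0|G2=0|0=0 -> 100
Step 3: G0=NOT G1=NOT 0=1 G1=G0=1 G2=G0|G2=1|0=1 -> 111

111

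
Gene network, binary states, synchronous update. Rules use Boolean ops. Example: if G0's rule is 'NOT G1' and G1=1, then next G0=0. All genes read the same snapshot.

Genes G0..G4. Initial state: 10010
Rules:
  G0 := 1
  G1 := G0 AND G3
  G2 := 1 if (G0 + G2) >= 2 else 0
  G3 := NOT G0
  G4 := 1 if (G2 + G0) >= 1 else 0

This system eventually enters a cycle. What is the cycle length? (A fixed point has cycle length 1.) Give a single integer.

Answer: 1

Derivation:
Step 0: 10010
Step 1: G0=1(const) G1=G0&G3=1&1=1 G2=(1+0>=2)=0 G3=NOT G0=NOT 1=0 G4=(0+1>=1)=1 -> 11001
Step 2: G0=1(const) G1=G0&G3=1&0=0 G2=(1+0>=2)=0 G3=NOT G0=NOT 1=0 G4=(0+1>=1)=1 -> 10001
Step 3: G0=1(const) G1=G0&G3=1&0=0 G2=(1+0>=2)=0 G3=NOT G0=NOT 1=0 G4=(0+1>=1)=1 -> 10001
State from step 3 equals state from step 2 -> cycle length 1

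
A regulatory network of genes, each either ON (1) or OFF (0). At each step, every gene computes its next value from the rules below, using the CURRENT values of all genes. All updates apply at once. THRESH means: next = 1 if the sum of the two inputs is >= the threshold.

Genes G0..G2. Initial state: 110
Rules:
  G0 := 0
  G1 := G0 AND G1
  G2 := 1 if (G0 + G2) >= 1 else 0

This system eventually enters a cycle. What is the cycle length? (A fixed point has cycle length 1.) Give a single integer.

Step 0: 110
Step 1: G0=0(const) G1=G0&G1=1&1=1 G2=(1+0>=1)=1 -> 011
Step 2: G0=0(const) G1=G0&G1=0&1=0 G2=(0+1>=1)=1 -> 001
Step 3: G0=0(const) G1=G0&G1=0&0=0 G2=(0+1>=1)=1 -> 001
State from step 3 equals state from step 2 -> cycle length 1

Answer: 1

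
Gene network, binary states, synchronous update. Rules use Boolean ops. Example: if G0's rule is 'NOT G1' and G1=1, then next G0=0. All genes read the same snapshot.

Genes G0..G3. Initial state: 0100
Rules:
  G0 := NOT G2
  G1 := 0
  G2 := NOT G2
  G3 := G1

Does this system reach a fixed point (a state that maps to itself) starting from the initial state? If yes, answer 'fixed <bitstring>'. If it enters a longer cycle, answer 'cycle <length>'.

Answer: cycle 2

Derivation:
Step 0: 0100
Step 1: G0=NOT G2=NOT 0=1 G1=0(const) G2=NOT G2=NOT 0=1 G3=G1=1 -> 1011
Step 2: G0=NOT G2=NOT 1=0 G1=0(const) G2=NOT G2=NOT 1=0 G3=G1=0 -> 0000
Step 3: G0=NOT G2=NOT 0=1 G1=0(const) G2=NOT G2=NOT 0=1 G3=G1=0 -> 1010
Step 4: G0=NOT G2=NOT 1=0 G1=0(const) G2=NOT G2=NOT 1=0 G3=G1=0 -> 0000
Cycle of length 2 starting at step 2 -> no fixed point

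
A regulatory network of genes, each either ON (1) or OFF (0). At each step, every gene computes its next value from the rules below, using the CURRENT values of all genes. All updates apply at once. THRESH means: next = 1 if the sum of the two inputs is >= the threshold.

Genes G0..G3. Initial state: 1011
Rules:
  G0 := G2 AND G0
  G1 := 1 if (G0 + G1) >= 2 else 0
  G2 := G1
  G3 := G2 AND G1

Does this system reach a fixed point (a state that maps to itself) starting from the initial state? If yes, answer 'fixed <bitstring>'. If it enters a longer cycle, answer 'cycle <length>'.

Answer: fixed 0000

Derivation:
Step 0: 1011
Step 1: G0=G2&G0=1&1=1 G1=(1+0>=2)=0 G2=G1=0 G3=G2&G1=1&0=0 -> 1000
Step 2: G0=G2&G0=0&1=0 G1=(1+0>=2)=0 G2=G1=0 G3=G2&G1=0&0=0 -> 0000
Step 3: G0=G2&G0=0&0=0 G1=(0+0>=2)=0 G2=G1=0 G3=G2&G1=0&0=0 -> 0000
Fixed point reached at step 2: 0000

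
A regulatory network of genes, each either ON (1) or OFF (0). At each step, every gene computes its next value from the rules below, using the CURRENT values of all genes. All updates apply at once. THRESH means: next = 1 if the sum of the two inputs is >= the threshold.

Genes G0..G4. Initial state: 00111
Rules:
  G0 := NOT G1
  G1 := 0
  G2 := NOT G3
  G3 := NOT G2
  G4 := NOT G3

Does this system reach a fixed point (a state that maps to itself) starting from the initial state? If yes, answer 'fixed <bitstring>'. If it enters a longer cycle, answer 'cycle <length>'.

Step 0: 00111
Step 1: G0=NOT G1=NOT 0=1 G1=0(const) G2=NOT G3=NOT 1=0 G3=NOT G2=NOT 1=0 G4=NOT G3=NOT 1=0 -> 10000
Step 2: G0=NOT G1=NOT 0=1 G1=0(const) G2=NOT G3=NOT 0=1 G3=NOT G2=NOT 0=1 G4=NOT G3=NOT 0=1 -> 10111
Step 3: G0=NOT G1=NOT 0=1 G1=0(const) G2=NOT G3=NOT 1=0 G3=NOT G2=NOT 1=0 G4=NOT G3=NOT 1=0 -> 10000
Cycle of length 2 starting at step 1 -> no fixed point

Answer: cycle 2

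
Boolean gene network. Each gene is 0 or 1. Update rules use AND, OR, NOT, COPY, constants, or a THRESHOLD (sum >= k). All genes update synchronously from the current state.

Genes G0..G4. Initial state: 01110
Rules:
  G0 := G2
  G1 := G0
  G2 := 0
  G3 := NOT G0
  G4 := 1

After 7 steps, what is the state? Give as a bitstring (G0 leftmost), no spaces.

Step 1: G0=G2=1 G1=G0=0 G2=0(const) G3=NOT G0=NOT 0=1 G4=1(const) -> 10011
Step 2: G0=G2=0 G1=G0=1 G2=0(const) G3=NOT G0=NOT 1=0 G4=1(const) -> 01001
Step 3: G0=G2=0 G1=G0=0 G2=0(const) G3=NOT G0=NOT 0=1 G4=1(const) -> 00011
Step 4: G0=G2=0 G1=G0=0 G2=0(const) G3=NOT G0=NOT 0=1 G4=1(const) -> 00011
Step 5: G0=G2=0 G1=G0=0 G2=0(const) G3=NOT G0=NOT 0=1 G4=1(const) -> 00011
Step 6: G0=G2=0 G1=G0=0 G2=0(const) G3=NOT G0=NOT 0=1 G4=1(const) -> 00011
Step 7: G0=G2=0 G1=G0=0 G2=0(const) G3=NOT G0=NOT 0=1 G4=1(const) -> 00011

00011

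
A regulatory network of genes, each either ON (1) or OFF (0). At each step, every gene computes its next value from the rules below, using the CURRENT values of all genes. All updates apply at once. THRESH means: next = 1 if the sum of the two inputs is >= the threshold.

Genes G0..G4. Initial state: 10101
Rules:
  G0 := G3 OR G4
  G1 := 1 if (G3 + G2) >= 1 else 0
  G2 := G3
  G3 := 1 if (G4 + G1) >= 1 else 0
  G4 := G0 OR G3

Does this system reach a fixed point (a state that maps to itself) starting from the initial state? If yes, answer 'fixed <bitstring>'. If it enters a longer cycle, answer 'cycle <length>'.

Answer: fixed 11111

Derivation:
Step 0: 10101
Step 1: G0=G3|G4=0|1=1 G1=(0+1>=1)=1 G2=G3=0 G3=(1+0>=1)=1 G4=G0|G3=1|0=1 -> 11011
Step 2: G0=G3|G4=1|1=1 G1=(1+0>=1)=1 G2=G3=1 G3=(1+1>=1)=1 G4=G0|G3=1|1=1 -> 11111
Step 3: G0=G3|G4=1|1=1 G1=(1+1>=1)=1 G2=G3=1 G3=(1+1>=1)=1 G4=G0|G3=1|1=1 -> 11111
Fixed point reached at step 2: 11111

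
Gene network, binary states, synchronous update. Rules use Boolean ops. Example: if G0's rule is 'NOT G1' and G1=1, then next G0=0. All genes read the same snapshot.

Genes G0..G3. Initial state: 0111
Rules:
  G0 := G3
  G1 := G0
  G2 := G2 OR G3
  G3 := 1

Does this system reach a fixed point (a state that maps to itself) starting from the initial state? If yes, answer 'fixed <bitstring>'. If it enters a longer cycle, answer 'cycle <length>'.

Step 0: 0111
Step 1: G0=G3=1 G1=G0=0 G2=G2|G3=1|1=1 G3=1(const) -> 1011
Step 2: G0=G3=1 G1=G0=1 G2=G2|G3=1|1=1 G3=1(const) -> 1111
Step 3: G0=G3=1 G1=G0=1 G2=G2|G3=1|1=1 G3=1(const) -> 1111
Fixed point reached at step 2: 1111

Answer: fixed 1111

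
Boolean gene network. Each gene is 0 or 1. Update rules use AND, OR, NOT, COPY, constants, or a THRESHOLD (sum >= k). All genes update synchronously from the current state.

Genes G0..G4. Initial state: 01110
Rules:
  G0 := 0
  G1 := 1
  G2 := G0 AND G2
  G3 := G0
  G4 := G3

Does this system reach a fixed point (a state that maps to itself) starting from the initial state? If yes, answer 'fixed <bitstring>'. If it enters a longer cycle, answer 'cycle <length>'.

Step 0: 01110
Step 1: G0=0(const) G1=1(const) G2=G0&G2=0&1=0 G3=G0=0 G4=G3=1 -> 01001
Step 2: G0=0(const) G1=1(const) G2=G0&G2=0&0=0 G3=G0=0 G4=G3=0 -> 01000
Step 3: G0=0(const) G1=1(const) G2=G0&G2=0&0=0 G3=G0=0 G4=G3=0 -> 01000
Fixed point reached at step 2: 01000

Answer: fixed 01000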